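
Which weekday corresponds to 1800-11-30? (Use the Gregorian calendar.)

Sunday

Doomsday rule: the anchor day for the 1800s is Friday. For year 00: 0÷12 = 0 r 0, and 0÷4 = 0, so 0+0+0 = 0.
Friday + 0 ≡ Friday — that's 1800's doomsday.
In November the doomsday date is Nov 7.
Nov 30 is 23 days after Nov 7; 23 mod 7 = 2, so Friday + 2 = Sunday.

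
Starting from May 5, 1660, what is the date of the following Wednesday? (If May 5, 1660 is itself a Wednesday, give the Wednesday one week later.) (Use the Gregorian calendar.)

May 5, 1660 is a Wednesday.
From Wednesday to the next Wednesday is 7 days.
May 5, 1660 + 7 = May 12, 1660.

May 12, 1660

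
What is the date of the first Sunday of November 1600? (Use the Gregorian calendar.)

November 5, 1600

November 1, 1600 is a Wednesday.
The first Sunday is therefore November 5 (4 days later).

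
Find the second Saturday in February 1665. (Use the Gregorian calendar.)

February 14, 1665

February 1, 1665 is a Sunday.
The first Saturday is therefore February 7 (6 days later).
The second Saturday is 7 + 1×7 = February 14.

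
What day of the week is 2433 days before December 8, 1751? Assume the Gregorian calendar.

First find the weekday of Dec 8, 1751. Doomsday rule: the anchor day for the 1700s is Sunday. For year 51: 51÷12 = 4 r 3, and 3÷4 = 0, so 4+3+0 = 7.
Sunday + 7 ≡ Sunday — that's 1751's doomsday.
In December the doomsday date is Dec 12.
Dec 8 is 4 days before Dec 12; 4 mod 7 = 4, so Sunday − 4 = Wednesday.
2433 mod 7 = 4, so 2433 days before a Wednesday is Wednesday − 4 = Saturday.

Saturday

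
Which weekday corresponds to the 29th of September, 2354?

Wednesday

Doomsday rule: the anchor day for the 2300s is Wednesday. For year 54: 54÷12 = 4 r 6, and 6÷4 = 1, so 4+6+1 = 11.
Wednesday + 11 ≡ Sunday — that's 2354's doomsday.
In September the doomsday date is Sep 5.
Sep 29 is 24 days after Sep 5; 24 mod 7 = 3, so Sunday + 3 = Wednesday.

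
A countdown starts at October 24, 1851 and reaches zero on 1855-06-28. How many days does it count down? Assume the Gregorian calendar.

1343

Oct 24, 1851 → Oct 24, 1852: 366 days (Feb 29, 1852 is in that span).
Oct 24, 1852 → Oct 24, 1853: 365 days.
Oct 24, 1853 → Oct 24, 1854: 365 days.
Oct 24, 1854 → Nov 24, 1854: 31 days (October has 31).
Nov 24, 1854 → Dec 24, 1854: 30 days (November has 30).
Dec 24, 1854 → Jan 24, 1855: 31 days (December has 31).
Jan 24, 1855 → Feb 24, 1855: 31 days (January has 31).
Feb 24, 1855 → Mar 24, 1855: 28 days (February has 28).
Mar 24, 1855 → Apr 24, 1855: 31 days (March has 31).
Apr 24, 1855 → May 24, 1855: 30 days (April has 30).
May 24, 1855 → Jun 24, 1855: 31 days (May has 31).
Jun 24, 1855 → Jun 28, 1855: 4 days.
Total: 1343 days.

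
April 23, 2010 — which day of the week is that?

January 1, 2010 is a Friday.
Jan 1, 2010 → Feb 1, 2010: 31 days (January has 31).
Feb 1, 2010 → Mar 1, 2010: 28 days (February has 28).
Mar 1, 2010 → Apr 1, 2010: 31 days (March has 31).
Apr 1, 2010 → Apr 23, 2010: 22 days.
Total: 112 days.
112 mod 7 = 0, so Friday + 0 = Friday.

Friday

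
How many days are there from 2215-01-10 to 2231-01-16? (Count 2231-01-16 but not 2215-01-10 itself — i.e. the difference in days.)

5850

Jan 10, 2215 → Jan 10, 2216: 365 days.
Jan 10, 2216 → Jan 10, 2217: 366 days (Feb 29, 2216 is in that span).
Jan 10, 2217 → Jan 10, 2218: 365 days.
Jan 10, 2218 → Jan 10, 2219: 365 days.
Jan 10, 2219 → Jan 10, 2220: 365 days.
Jan 10, 2220 → Jan 10, 2221: 366 days (Feb 29, 2220 is in that span).
Jan 10, 2221 → Jan 10, 2222: 365 days.
Jan 10, 2222 → Jan 10, 2223: 365 days.
Jan 10, 2223 → Jan 10, 2224: 365 days.
Jan 10, 2224 → Jan 10, 2225: 366 days (Feb 29, 2224 is in that span).
Jan 10, 2225 → Jan 10, 2226: 365 days.
Jan 10, 2226 → Jan 10, 2227: 365 days.
Jan 10, 2227 → Jan 10, 2228: 365 days.
Jan 10, 2228 → Jan 10, 2229: 366 days (Feb 29, 2228 is in that span).
Jan 10, 2229 → Jan 10, 2230: 365 days.
Jan 10, 2230 → Feb 10, 2230: 31 days (January has 31).
Feb 10, 2230 → Mar 10, 2230: 28 days (February has 28).
Mar 10, 2230 → Apr 10, 2230: 31 days (March has 31).
Apr 10, 2230 → May 10, 2230: 30 days (April has 30).
May 10, 2230 → Jun 10, 2230: 31 days (May has 31).
Jun 10, 2230 → Jul 10, 2230: 30 days (June has 30).
Jul 10, 2230 → Aug 10, 2230: 31 days (July has 31).
Aug 10, 2230 → Sep 10, 2230: 31 days (August has 31).
Sep 10, 2230 → Oct 10, 2230: 30 days (September has 30).
Oct 10, 2230 → Nov 10, 2230: 31 days (October has 31).
Nov 10, 2230 → Dec 10, 2230: 30 days (November has 30).
Dec 10, 2230 → Jan 10, 2231: 31 days (December has 31).
Jan 10, 2231 → Jan 16, 2231: 6 days.
Total: 5850 days.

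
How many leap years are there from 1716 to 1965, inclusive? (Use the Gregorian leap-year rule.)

61

Multiples of 4 in [1716,1965]: 63.
Of those, multiples of 100: 2 (not leap unless ÷400).
Multiples of 400: 0.
Leap years = 63 − 2 + 0 = 61.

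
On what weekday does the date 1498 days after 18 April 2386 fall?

Apr 18, 2386 is a Friday.
1498 mod 7 = 0, so 1498 days after a Friday is Friday + 0 = Friday.

Friday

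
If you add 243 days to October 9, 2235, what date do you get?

June 8, 2236

Oct has 31 days: +23 → Nov 1, 2235 (220 left).
Nov has 30 days: +30 → Dec 1, 2235 (190 left).
Dec has 31 days: +31 → Jan 1, 2236 (159 left).
Jan has 31 days: +31 → Feb 1, 2236 (128 left).
Feb has 29 days: +29 → Mar 1, 2236 (99 left).
Mar has 31 days: +31 → Apr 1, 2236 (68 left).
Apr has 30 days: +30 → May 1, 2236 (38 left).
May has 31 days: +31 → Jun 1, 2236 (7 left).
+7 → Jun 8, 2236.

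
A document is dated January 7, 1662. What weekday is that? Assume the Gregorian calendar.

Saturday

Doomsday rule: the anchor day for the 1600s is Tuesday. For year 62: 62÷12 = 5 r 2, and 2÷4 = 0, so 5+2+0 = 7.
Tuesday + 7 ≡ Tuesday — that's 1662's doomsday.
In January the doomsday date is Jan 3 (1662 is not a leap year).
Jan 7 is 4 days after Jan 3; 4 mod 7 = 4, so Tuesday + 4 = Saturday.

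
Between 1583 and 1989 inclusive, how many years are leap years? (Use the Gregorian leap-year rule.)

99

Multiples of 4 in [1583,1989]: 102.
Of those, multiples of 100: 4 (not leap unless ÷400).
Multiples of 400: 1.
Leap years = 102 − 4 + 1 = 99.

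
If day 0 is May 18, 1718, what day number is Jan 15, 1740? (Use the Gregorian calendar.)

May 18, 1718 → May 18, 1719: 365 days.
May 18, 1719 → May 18, 1720: 366 days (Feb 29, 1720 is in that span).
May 18, 1720 → May 18, 1721: 365 days.
May 18, 1721 → May 18, 1722: 365 days.
May 18, 1722 → May 18, 1723: 365 days.
May 18, 1723 → May 18, 1724: 366 days (Feb 29, 1724 is in that span).
May 18, 1724 → May 18, 1725: 365 days.
May 18, 1725 → May 18, 1726: 365 days.
May 18, 1726 → May 18, 1727: 365 days.
May 18, 1727 → May 18, 1728: 366 days (Feb 29, 1728 is in that span).
May 18, 1728 → May 18, 1729: 365 days.
May 18, 1729 → May 18, 1730: 365 days.
May 18, 1730 → May 18, 1731: 365 days.
May 18, 1731 → May 18, 1732: 366 days (Feb 29, 1732 is in that span).
May 18, 1732 → May 18, 1733: 365 days.
May 18, 1733 → May 18, 1734: 365 days.
May 18, 1734 → May 18, 1735: 365 days.
May 18, 1735 → May 18, 1736: 366 days (Feb 29, 1736 is in that span).
May 18, 1736 → May 18, 1737: 365 days.
May 18, 1737 → May 18, 1738: 365 days.
May 18, 1738 → May 18, 1739: 365 days.
May 18, 1739 → Jun 18, 1739: 31 days (May has 31).
Jun 18, 1739 → Jul 18, 1739: 30 days (June has 30).
Jul 18, 1739 → Aug 18, 1739: 31 days (July has 31).
Aug 18, 1739 → Sep 18, 1739: 31 days (August has 31).
Sep 18, 1739 → Oct 18, 1739: 30 days (September has 30).
Oct 18, 1739 → Nov 18, 1739: 31 days (October has 31).
Nov 18, 1739 → Dec 18, 1739: 30 days (November has 30).
Dec 18, 1739 → Jan 15, 1740: 28 days.
Total: 7912 days.

7912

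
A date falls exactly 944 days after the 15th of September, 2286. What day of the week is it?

Sep 15, 2286 is a Wednesday.
944 mod 7 = 6, so 944 days after a Wednesday is Wednesday + 6 = Tuesday.

Tuesday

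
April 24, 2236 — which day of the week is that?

Doomsday rule: the anchor day for the 2200s is Friday. For year 36: 36÷12 = 3 r 0, and 0÷4 = 0, so 3+0+0 = 3.
Friday + 3 ≡ Monday — that's 2236's doomsday.
In April the doomsday date is Apr 4.
Apr 24 is 20 days after Apr 4; 20 mod 7 = 6, so Monday + 6 = Sunday.

Sunday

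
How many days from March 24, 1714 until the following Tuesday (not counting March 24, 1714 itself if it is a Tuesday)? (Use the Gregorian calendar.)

Mar 24, 1714 is a Saturday.
From Saturday to the next Tuesday is 3 days.

3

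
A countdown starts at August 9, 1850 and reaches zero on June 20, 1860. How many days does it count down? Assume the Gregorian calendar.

Aug 9, 1850 → Aug 9, 1851: 365 days.
Aug 9, 1851 → Aug 9, 1852: 366 days (Feb 29, 1852 is in that span).
Aug 9, 1852 → Aug 9, 1853: 365 days.
Aug 9, 1853 → Aug 9, 1854: 365 days.
Aug 9, 1854 → Aug 9, 1855: 365 days.
Aug 9, 1855 → Aug 9, 1856: 366 days (Feb 29, 1856 is in that span).
Aug 9, 1856 → Aug 9, 1857: 365 days.
Aug 9, 1857 → Aug 9, 1858: 365 days.
Aug 9, 1858 → Aug 9, 1859: 365 days.
Aug 9, 1859 → Sep 9, 1859: 31 days (August has 31).
Sep 9, 1859 → Oct 9, 1859: 30 days (September has 30).
Oct 9, 1859 → Nov 9, 1859: 31 days (October has 31).
Nov 9, 1859 → Dec 9, 1859: 30 days (November has 30).
Dec 9, 1859 → Jan 9, 1860: 31 days (December has 31).
Jan 9, 1860 → Feb 9, 1860: 31 days (January has 31).
Feb 9, 1860 → Mar 9, 1860: 29 days (February has 29).
Mar 9, 1860 → Apr 9, 1860: 31 days (March has 31).
Apr 9, 1860 → May 9, 1860: 30 days (April has 30).
May 9, 1860 → Jun 9, 1860: 31 days (May has 31).
Jun 9, 1860 → Jun 20, 1860: 11 days.
Total: 3603 days.

3603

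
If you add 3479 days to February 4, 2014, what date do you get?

+365 (one year) → Feb 4, 2015 (3114 left).
+365 (one year) → Feb 4, 2016 (2749 left).
+366 (one year; includes Feb 29, 2016) → Feb 4, 2017 (2383 left).
+365 (one year) → Feb 4, 2018 (2018 left).
+365 (one year) → Feb 4, 2019 (1653 left).
+365 (one year) → Feb 4, 2020 (1288 left).
+366 (one year; includes Feb 29, 2020) → Feb 4, 2021 (922 left).
+365 (one year) → Feb 4, 2022 (557 left).
+365 (one year) → Feb 4, 2023 (192 left).
Feb has 28 days: +25 → Mar 1, 2023 (167 left).
Mar has 31 days: +31 → Apr 1, 2023 (136 left).
Apr has 30 days: +30 → May 1, 2023 (106 left).
May has 31 days: +31 → Jun 1, 2023 (75 left).
Jun has 30 days: +30 → Jul 1, 2023 (45 left).
Jul has 31 days: +31 → Aug 1, 2023 (14 left).
+14 → Aug 15, 2023.

August 15, 2023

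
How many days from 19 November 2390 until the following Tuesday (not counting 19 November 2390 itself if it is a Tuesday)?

Nov 19, 2390 is a Monday.
From Monday to the next Tuesday is 1 day.

1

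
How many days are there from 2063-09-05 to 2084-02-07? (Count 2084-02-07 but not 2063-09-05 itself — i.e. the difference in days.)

Sep 5, 2063 → Sep 5, 2064: 366 days (Feb 29, 2064 is in that span).
Sep 5, 2064 → Sep 5, 2065: 365 days.
Sep 5, 2065 → Sep 5, 2066: 365 days.
Sep 5, 2066 → Sep 5, 2067: 365 days.
Sep 5, 2067 → Sep 5, 2068: 366 days (Feb 29, 2068 is in that span).
Sep 5, 2068 → Sep 5, 2069: 365 days.
Sep 5, 2069 → Sep 5, 2070: 365 days.
Sep 5, 2070 → Sep 5, 2071: 365 days.
Sep 5, 2071 → Sep 5, 2072: 366 days (Feb 29, 2072 is in that span).
Sep 5, 2072 → Sep 5, 2073: 365 days.
Sep 5, 2073 → Sep 5, 2074: 365 days.
Sep 5, 2074 → Sep 5, 2075: 365 days.
Sep 5, 2075 → Sep 5, 2076: 366 days (Feb 29, 2076 is in that span).
Sep 5, 2076 → Sep 5, 2077: 365 days.
Sep 5, 2077 → Sep 5, 2078: 365 days.
Sep 5, 2078 → Sep 5, 2079: 365 days.
Sep 5, 2079 → Sep 5, 2080: 366 days (Feb 29, 2080 is in that span).
Sep 5, 2080 → Sep 5, 2081: 365 days.
Sep 5, 2081 → Sep 5, 2082: 365 days.
Sep 5, 2082 → Sep 5, 2083: 365 days.
Sep 5, 2083 → Oct 5, 2083: 30 days (September has 30).
Oct 5, 2083 → Nov 5, 2083: 31 days (October has 31).
Nov 5, 2083 → Dec 5, 2083: 30 days (November has 30).
Dec 5, 2083 → Jan 5, 2084: 31 days (December has 31).
Jan 5, 2084 → Feb 5, 2084: 31 days (January has 31).
Feb 5, 2084 → Feb 7, 2084: 2 days.
Total: 7460 days.

7460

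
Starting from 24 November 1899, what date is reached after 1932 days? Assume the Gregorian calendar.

March 10, 1905

+365 (one year) → Nov 24, 1900 (1567 left).
+365 (one year) → Nov 24, 1901 (1202 left).
+365 (one year) → Nov 24, 1902 (837 left).
+365 (one year) → Nov 24, 1903 (472 left).
+366 (one year; includes Feb 29, 1904) → Nov 24, 1904 (106 left).
Nov has 30 days: +7 → Dec 1, 1904 (99 left).
Dec has 31 days: +31 → Jan 1, 1905 (68 left).
Jan has 31 days: +31 → Feb 1, 1905 (37 left).
Feb has 28 days: +28 → Mar 1, 1905 (9 left).
+9 → Mar 10, 1905.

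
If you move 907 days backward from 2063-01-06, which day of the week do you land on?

Jan 6, 2063 is a Saturday.
907 mod 7 = 4, so 907 days before a Saturday is Saturday − 4 = Tuesday.

Tuesday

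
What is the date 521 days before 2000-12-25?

−366 (one year; includes Feb 29, 2000) → Dec 25, 1999 (155 left).
−25 → Nov 30, 1999 (end of Nov, 30 days; 130 left).
−30 → Oct 31, 1999 (end of Oct, 31 days; 100 left).
−31 → Sep 30, 1999 (end of Sep, 30 days; 69 left).
−30 → Aug 31, 1999 (end of Aug, 31 days; 39 left).
−31 → Jul 31, 1999 (end of Jul, 31 days; 8 left).
−8 → Jul 23, 1999.

July 23, 1999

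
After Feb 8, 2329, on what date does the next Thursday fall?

February 14, 2329

Feb 8, 2329 is a Friday.
From Friday to the next Thursday is 6 days.
Feb 8, 2329 + 6 = Feb 14, 2329.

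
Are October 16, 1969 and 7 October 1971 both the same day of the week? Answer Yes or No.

From Oct 16, 1969 to Oct 7, 1971 is 721 days.
721 mod 7 = 0, so they are the same weekday.
(Oct 16, 1969 is a Thursday; Oct 7, 1971 is a Thursday.)

Yes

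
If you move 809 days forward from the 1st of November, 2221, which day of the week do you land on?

Nov 1, 2221 is a Thursday.
809 mod 7 = 4, so 809 days after a Thursday is Thursday + 4 = Monday.

Monday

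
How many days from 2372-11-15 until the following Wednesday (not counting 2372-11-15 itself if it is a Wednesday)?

7

Nov 15, 2372 is a Wednesday.
From Wednesday to the next Wednesday is 7 days.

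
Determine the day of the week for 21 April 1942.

Doomsday rule: the anchor day for the 1900s is Wednesday. For year 42: 42÷12 = 3 r 6, and 6÷4 = 1, so 3+6+1 = 10.
Wednesday + 10 ≡ Saturday — that's 1942's doomsday.
In April the doomsday date is Apr 4.
Apr 21 is 17 days after Apr 4; 17 mod 7 = 3, so Saturday + 3 = Tuesday.

Tuesday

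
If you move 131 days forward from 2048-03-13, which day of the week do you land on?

Mar 13, 2048 is a Friday.
131 mod 7 = 5, so 131 days after a Friday is Friday + 5 = Wednesday.

Wednesday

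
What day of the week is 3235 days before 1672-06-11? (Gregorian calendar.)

First find the weekday of Jun 11, 1672. Doomsday rule: the anchor day for the 1600s is Tuesday. For year 72: 72÷12 = 6 r 0, and 0÷4 = 0, so 6+0+0 = 6.
Tuesday + 6 ≡ Monday — that's 1672's doomsday.
In June the doomsday date is Jun 6.
Jun 11 is 5 days after Jun 6; 5 mod 7 = 5, so Monday + 5 = Saturday.
3235 mod 7 = 1, so 3235 days before a Saturday is Saturday − 1 = Friday.

Friday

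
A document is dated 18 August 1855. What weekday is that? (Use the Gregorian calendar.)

Doomsday rule: the anchor day for the 1800s is Friday. For year 55: 55÷12 = 4 r 7, and 7÷4 = 1, so 4+7+1 = 12.
Friday + 12 ≡ Wednesday — that's 1855's doomsday.
In August the doomsday date is Aug 8.
Aug 18 is 10 days after Aug 8; 10 mod 7 = 3, so Wednesday + 3 = Saturday.

Saturday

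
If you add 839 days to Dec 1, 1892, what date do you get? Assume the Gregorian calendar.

March 20, 1895

+365 (one year) → Dec 1, 1893 (474 left).
+365 (one year) → Dec 1, 1894 (109 left).
Dec has 31 days: +31 → Jan 1, 1895 (78 left).
Jan has 31 days: +31 → Feb 1, 1895 (47 left).
Feb has 28 days: +28 → Mar 1, 1895 (19 left).
+19 → Mar 20, 1895.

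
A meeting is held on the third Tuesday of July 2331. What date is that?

July 21, 2331

July 1, 2331 is a Wednesday.
The first Tuesday is therefore July 7 (6 days later).
The third Tuesday is 7 + 2×7 = July 21.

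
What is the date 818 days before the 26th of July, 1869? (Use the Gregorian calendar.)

−365 (one year) → Jul 26, 1868 (453 left).
−366 (one year; includes Feb 29, 1868) → Jul 26, 1867 (87 left).
−26 → Jun 30, 1867 (end of Jun, 30 days; 61 left).
−30 → May 31, 1867 (end of May, 31 days; 31 left).
−31 → Apr 30, 1867 (end of Apr, 30 days; 0 left).

April 30, 1867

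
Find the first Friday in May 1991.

May 1, 1991 is a Wednesday.
The first Friday is therefore May 3 (2 days later).

May 3, 1991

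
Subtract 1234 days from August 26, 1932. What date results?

−366 (one year; includes Feb 29, 1932) → Aug 26, 1931 (868 left).
−365 (one year) → Aug 26, 1930 (503 left).
−365 (one year) → Aug 26, 1929 (138 left).
−26 → Jul 31, 1929 (end of Jul, 31 days; 112 left).
−31 → Jun 30, 1929 (end of Jun, 30 days; 81 left).
−30 → May 31, 1929 (end of May, 31 days; 51 left).
−31 → Apr 30, 1929 (end of Apr, 30 days; 20 left).
−20 → Apr 10, 1929.

April 10, 1929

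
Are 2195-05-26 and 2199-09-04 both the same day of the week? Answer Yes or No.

No

From May 26, 2195 to Sep 4, 2199 is 1562 days.
1562 mod 7 = 1, so they are different weekdays.
(May 26, 2195 is a Tuesday; Sep 4, 2199 is a Wednesday.)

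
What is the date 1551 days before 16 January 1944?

−365 (one year) → Jan 16, 1943 (1186 left).
−365 (one year) → Jan 16, 1942 (821 left).
−365 (one year) → Jan 16, 1941 (456 left).
−366 (one year; includes Feb 29, 1940) → Jan 16, 1940 (90 left).
−16 → Dec 31, 1939 (end of Dec, 31 days; 74 left).
−31 → Nov 30, 1939 (end of Nov, 30 days; 43 left).
−30 → Oct 31, 1939 (end of Oct, 31 days; 13 left).
−13 → Oct 18, 1939.

October 18, 1939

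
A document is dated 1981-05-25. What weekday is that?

Monday

January 1, 1981 is a Thursday.
Jan 1, 1981 → Feb 1, 1981: 31 days (January has 31).
Feb 1, 1981 → Mar 1, 1981: 28 days (February has 28).
Mar 1, 1981 → Apr 1, 1981: 31 days (March has 31).
Apr 1, 1981 → May 1, 1981: 30 days (April has 30).
May 1, 1981 → May 25, 1981: 24 days.
Total: 144 days.
144 mod 7 = 4, so Thursday + 4 = Monday.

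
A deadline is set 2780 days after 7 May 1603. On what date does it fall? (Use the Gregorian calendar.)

+366 (one year; includes Feb 29, 1604) → May 7, 1604 (2414 left).
+365 (one year) → May 7, 1605 (2049 left).
+365 (one year) → May 7, 1606 (1684 left).
+365 (one year) → May 7, 1607 (1319 left).
+366 (one year; includes Feb 29, 1608) → May 7, 1608 (953 left).
+365 (one year) → May 7, 1609 (588 left).
+365 (one year) → May 7, 1610 (223 left).
May has 31 days: +25 → Jun 1, 1610 (198 left).
Jun has 30 days: +30 → Jul 1, 1610 (168 left).
Jul has 31 days: +31 → Aug 1, 1610 (137 left).
Aug has 31 days: +31 → Sep 1, 1610 (106 left).
Sep has 30 days: +30 → Oct 1, 1610 (76 left).
Oct has 31 days: +31 → Nov 1, 1610 (45 left).
Nov has 30 days: +30 → Dec 1, 1610 (15 left).
+15 → Dec 16, 1610.

December 16, 1610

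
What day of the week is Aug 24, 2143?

Doomsday rule: the anchor day for the 2100s is Sunday. For year 43: 43÷12 = 3 r 7, and 7÷4 = 1, so 3+7+1 = 11.
Sunday + 11 ≡ Thursday — that's 2143's doomsday.
In August the doomsday date is Aug 8.
Aug 24 is 16 days after Aug 8; 16 mod 7 = 2, so Thursday + 2 = Saturday.

Saturday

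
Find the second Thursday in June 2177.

June 12, 2177

June 1, 2177 is a Sunday.
The first Thursday is therefore June 5 (4 days later).
The second Thursday is 5 + 1×7 = June 12.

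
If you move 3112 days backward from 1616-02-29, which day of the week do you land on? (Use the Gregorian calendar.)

Thursday

First find the weekday of Feb 29, 1616. Doomsday rule: the anchor day for the 1600s is Tuesday. For year 16: 16÷12 = 1 r 4, and 4÷4 = 1, so 1+4+1 = 6.
Tuesday + 6 ≡ Monday — that's 1616's doomsday.
In February the doomsday date is Feb 29 (1616 is a leap year (divisible by 4)).
Feb 29 is the doomsday itself: Monday.
3112 mod 7 = 4, so 3112 days before a Monday is Monday − 4 = Thursday.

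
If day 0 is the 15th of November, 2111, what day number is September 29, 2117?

Nov 15, 2111 → Nov 15, 2112: 366 days (Feb 29, 2112 is in that span).
Nov 15, 2112 → Nov 15, 2113: 365 days.
Nov 15, 2113 → Nov 15, 2114: 365 days.
Nov 15, 2114 → Nov 15, 2115: 365 days.
Nov 15, 2115 → Nov 15, 2116: 366 days (Feb 29, 2116 is in that span).
Nov 15, 2116 → Dec 15, 2116: 30 days (November has 30).
Dec 15, 2116 → Jan 15, 2117: 31 days (December has 31).
Jan 15, 2117 → Feb 15, 2117: 31 days (January has 31).
Feb 15, 2117 → Mar 15, 2117: 28 days (February has 28).
Mar 15, 2117 → Apr 15, 2117: 31 days (March has 31).
Apr 15, 2117 → May 15, 2117: 30 days (April has 30).
May 15, 2117 → Jun 15, 2117: 31 days (May has 31).
Jun 15, 2117 → Jul 15, 2117: 30 days (June has 30).
Jul 15, 2117 → Aug 15, 2117: 31 days (July has 31).
Aug 15, 2117 → Sep 15, 2117: 31 days (August has 31).
Sep 15, 2117 → Sep 29, 2117: 14 days.
Total: 2145 days.

2145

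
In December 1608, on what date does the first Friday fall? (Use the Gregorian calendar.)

December 5, 1608

December 1, 1608 is a Monday.
The first Friday is therefore December 5 (4 days later).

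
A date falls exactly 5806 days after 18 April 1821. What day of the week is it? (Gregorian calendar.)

Saturday

First find the weekday of Apr 18, 1821. Doomsday rule: the anchor day for the 1800s is Friday. For year 21: 21÷12 = 1 r 9, and 9÷4 = 2, so 1+9+2 = 12.
Friday + 12 ≡ Wednesday — that's 1821's doomsday.
In April the doomsday date is Apr 4.
Apr 18 is 14 days after Apr 4; 14 mod 7 = 0, so Wednesday + 0 = Wednesday.
5806 mod 7 = 3, so 5806 days after a Wednesday is Wednesday + 3 = Saturday.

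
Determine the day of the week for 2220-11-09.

Doomsday rule: the anchor day for the 2200s is Friday. For year 20: 20÷12 = 1 r 8, and 8÷4 = 2, so 1+8+2 = 11.
Friday + 11 ≡ Tuesday — that's 2220's doomsday.
In November the doomsday date is Nov 7.
Nov 9 is 2 days after Nov 7; 2 mod 7 = 2, so Tuesday + 2 = Thursday.

Thursday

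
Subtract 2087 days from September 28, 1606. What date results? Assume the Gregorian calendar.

January 10, 1601

−365 (one year) → Sep 28, 1605 (1722 left).
−365 (one year) → Sep 28, 1604 (1357 left).
−366 (one year; includes Feb 29, 1604) → Sep 28, 1603 (991 left).
−365 (one year) → Sep 28, 1602 (626 left).
−365 (one year) → Sep 28, 1601 (261 left).
−28 → Aug 31, 1601 (end of Aug, 31 days; 233 left).
−31 → Jul 31, 1601 (end of Jul, 31 days; 202 left).
−31 → Jun 30, 1601 (end of Jun, 30 days; 171 left).
−30 → May 31, 1601 (end of May, 31 days; 141 left).
−31 → Apr 30, 1601 (end of Apr, 30 days; 110 left).
−30 → Mar 31, 1601 (end of Mar, 31 days; 80 left).
−31 → Feb 28, 1601 (end of Feb, 28 days; 49 left).
−28 → Jan 31, 1601 (end of Jan, 31 days; 21 left).
−21 → Jan 10, 1601.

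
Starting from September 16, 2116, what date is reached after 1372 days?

June 19, 2120

+365 (one year) → Sep 16, 2117 (1007 left).
+365 (one year) → Sep 16, 2118 (642 left).
+365 (one year) → Sep 16, 2119 (277 left).
Sep has 30 days: +15 → Oct 1, 2119 (262 left).
Oct has 31 days: +31 → Nov 1, 2119 (231 left).
Nov has 30 days: +30 → Dec 1, 2119 (201 left).
Dec has 31 days: +31 → Jan 1, 2120 (170 left).
Jan has 31 days: +31 → Feb 1, 2120 (139 left).
Feb has 29 days: +29 → Mar 1, 2120 (110 left).
Mar has 31 days: +31 → Apr 1, 2120 (79 left).
Apr has 30 days: +30 → May 1, 2120 (49 left).
May has 31 days: +31 → Jun 1, 2120 (18 left).
+18 → Jun 19, 2120.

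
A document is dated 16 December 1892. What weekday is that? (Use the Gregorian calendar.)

January 1, 1892 is a Friday.
Jan 1, 1892 → Feb 1, 1892: 31 days (January has 31).
Feb 1, 1892 → Mar 1, 1892: 29 days (February has 29).
Mar 1, 1892 → Apr 1, 1892: 31 days (March has 31).
Apr 1, 1892 → May 1, 1892: 30 days (April has 30).
May 1, 1892 → Jun 1, 1892: 31 days (May has 31).
Jun 1, 1892 → Jul 1, 1892: 30 days (June has 30).
Jul 1, 1892 → Aug 1, 1892: 31 days (July has 31).
Aug 1, 1892 → Sep 1, 1892: 31 days (August has 31).
Sep 1, 1892 → Oct 1, 1892: 30 days (September has 30).
Oct 1, 1892 → Nov 1, 1892: 31 days (October has 31).
Nov 1, 1892 → Dec 1, 1892: 30 days (November has 30).
Dec 1, 1892 → Dec 16, 1892: 15 days.
Total: 350 days.
350 mod 7 = 0, so Friday + 0 = Friday.

Friday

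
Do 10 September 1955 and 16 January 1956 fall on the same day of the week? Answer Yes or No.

From Sep 10, 1955 to Jan 16, 1956 is 128 days.
128 mod 7 = 2, so they are different weekdays.
(Sep 10, 1955 is a Saturday; Jan 16, 1956 is a Monday.)

No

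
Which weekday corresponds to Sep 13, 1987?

Sunday

Doomsday rule: the anchor day for the 1900s is Wednesday. For year 87: 87÷12 = 7 r 3, and 3÷4 = 0, so 7+3+0 = 10.
Wednesday + 10 ≡ Saturday — that's 1987's doomsday.
In September the doomsday date is Sep 5.
Sep 13 is 8 days after Sep 5; 8 mod 7 = 1, so Saturday + 1 = Sunday.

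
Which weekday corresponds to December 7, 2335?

Doomsday rule: the anchor day for the 2300s is Wednesday. For year 35: 35÷12 = 2 r 11, and 11÷4 = 2, so 2+11+2 = 15.
Wednesday + 15 ≡ Thursday — that's 2335's doomsday.
In December the doomsday date is Dec 12.
Dec 7 is 5 days before Dec 12; 5 mod 7 = 5, so Thursday − 5 = Saturday.

Saturday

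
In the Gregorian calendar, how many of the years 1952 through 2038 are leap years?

22

Multiples of 4 in [1952,2038]: 22.
Of those, multiples of 100: 1 (not leap unless ÷400).
Multiples of 400: 1.
Leap years = 22 − 1 + 1 = 22.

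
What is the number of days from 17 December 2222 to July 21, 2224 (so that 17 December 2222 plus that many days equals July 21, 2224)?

582

Dec 17, 2222 → Dec 17, 2223: 365 days.
Dec 17, 2223 → Jan 17, 2224: 31 days (December has 31).
Jan 17, 2224 → Feb 17, 2224: 31 days (January has 31).
Feb 17, 2224 → Mar 17, 2224: 29 days (February has 29).
Mar 17, 2224 → Apr 17, 2224: 31 days (March has 31).
Apr 17, 2224 → May 17, 2224: 30 days (April has 30).
May 17, 2224 → Jun 17, 2224: 31 days (May has 31).
Jun 17, 2224 → Jul 17, 2224: 30 days (June has 30).
Jul 17, 2224 → Jul 21, 2224: 4 days.
Total: 582 days.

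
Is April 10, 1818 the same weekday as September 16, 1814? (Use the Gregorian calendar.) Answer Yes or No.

From Sep 16, 1814 to Apr 10, 1818 is 1302 days.
1302 mod 7 = 0, so they are the same weekday.
(Sep 16, 1814 is a Friday; Apr 10, 1818 is a Friday.)

Yes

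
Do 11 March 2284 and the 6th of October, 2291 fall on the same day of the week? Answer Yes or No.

From Mar 11, 2284 to Oct 6, 2291 is 2765 days.
2765 mod 7 = 0, so they are the same weekday.
(Mar 11, 2284 is a Tuesday; Oct 6, 2291 is a Tuesday.)

Yes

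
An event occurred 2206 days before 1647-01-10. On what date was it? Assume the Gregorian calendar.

December 26, 1640

−365 (one year) → Jan 10, 1646 (1841 left).
−365 (one year) → Jan 10, 1645 (1476 left).
−366 (one year; includes Feb 29, 1644) → Jan 10, 1644 (1110 left).
−365 (one year) → Jan 10, 1643 (745 left).
−365 (one year) → Jan 10, 1642 (380 left).
−10 → Dec 31, 1641 (end of Dec, 31 days; 370 left).
−31 → Nov 30, 1641 (end of Nov, 30 days; 339 left).
−30 → Oct 31, 1641 (end of Oct, 31 days; 309 left).
−31 → Sep 30, 1641 (end of Sep, 30 days; 278 left).
−30 → Aug 31, 1641 (end of Aug, 31 days; 248 left).
−31 → Jul 31, 1641 (end of Jul, 31 days; 217 left).
−31 → Jun 30, 1641 (end of Jun, 30 days; 186 left).
−30 → May 31, 1641 (end of May, 31 days; 156 left).
−31 → Apr 30, 1641 (end of Apr, 30 days; 125 left).
−30 → Mar 31, 1641 (end of Mar, 31 days; 95 left).
−31 → Feb 28, 1641 (end of Feb, 28 days; 64 left).
−28 → Jan 31, 1641 (end of Jan, 31 days; 36 left).
−31 → Dec 31, 1640 (end of Dec, 31 days; 5 left).
−5 → Dec 26, 1640.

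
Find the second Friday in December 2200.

December 1, 2200 is a Monday.
The first Friday is therefore December 5 (4 days later).
The second Friday is 5 + 1×7 = December 12.

December 12, 2200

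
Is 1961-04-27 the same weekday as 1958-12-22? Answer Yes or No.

From Dec 22, 1958 to Apr 27, 1961 is 857 days.
857 mod 7 = 3, so they are different weekdays.
(Dec 22, 1958 is a Monday; Apr 27, 1961 is a Thursday.)

No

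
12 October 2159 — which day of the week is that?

Friday

Doomsday rule: the anchor day for the 2100s is Sunday. For year 59: 59÷12 = 4 r 11, and 11÷4 = 2, so 4+11+2 = 17.
Sunday + 17 ≡ Wednesday — that's 2159's doomsday.
In October the doomsday date is Oct 10.
Oct 12 is 2 days after Oct 10; 2 mod 7 = 2, so Wednesday + 2 = Friday.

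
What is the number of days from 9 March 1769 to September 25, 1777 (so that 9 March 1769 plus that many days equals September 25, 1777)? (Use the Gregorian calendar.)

3122

Mar 9, 1769 → Mar 9, 1770: 365 days.
Mar 9, 1770 → Mar 9, 1771: 365 days.
Mar 9, 1771 → Mar 9, 1772: 366 days (Feb 29, 1772 is in that span).
Mar 9, 1772 → Mar 9, 1773: 365 days.
Mar 9, 1773 → Mar 9, 1774: 365 days.
Mar 9, 1774 → Mar 9, 1775: 365 days.
Mar 9, 1775 → Mar 9, 1776: 366 days (Feb 29, 1776 is in that span).
Mar 9, 1776 → Mar 9, 1777: 365 days.
Mar 9, 1777 → Apr 9, 1777: 31 days (March has 31).
Apr 9, 1777 → May 9, 1777: 30 days (April has 30).
May 9, 1777 → Jun 9, 1777: 31 days (May has 31).
Jun 9, 1777 → Jul 9, 1777: 30 days (June has 30).
Jul 9, 1777 → Aug 9, 1777: 31 days (July has 31).
Aug 9, 1777 → Sep 9, 1777: 31 days (August has 31).
Sep 9, 1777 → Sep 25, 1777: 16 days.
Total: 3122 days.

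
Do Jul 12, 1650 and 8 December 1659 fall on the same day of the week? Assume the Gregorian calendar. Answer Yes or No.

No

From Jul 12, 1650 to Dec 8, 1659 is 3436 days.
3436 mod 7 = 6, so they are different weekdays.
(Jul 12, 1650 is a Tuesday; Dec 8, 1659 is a Monday.)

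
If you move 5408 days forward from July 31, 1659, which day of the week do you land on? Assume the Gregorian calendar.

Monday

First find the weekday of Jul 31, 1659. Doomsday rule: the anchor day for the 1600s is Tuesday. For year 59: 59÷12 = 4 r 11, and 11÷4 = 2, so 4+11+2 = 17.
Tuesday + 17 ≡ Friday — that's 1659's doomsday.
In July the doomsday date is Jul 11.
Jul 31 is 20 days after Jul 11; 20 mod 7 = 6, so Friday + 6 = Thursday.
5408 mod 7 = 4, so 5408 days after a Thursday is Thursday + 4 = Monday.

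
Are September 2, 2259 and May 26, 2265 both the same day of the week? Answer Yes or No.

Yes

From Sep 2, 2259 to May 26, 2265 is 2093 days.
2093 mod 7 = 0, so they are the same weekday.
(Sep 2, 2259 is a Friday; May 26, 2265 is a Friday.)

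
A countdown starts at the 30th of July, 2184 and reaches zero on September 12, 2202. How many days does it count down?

Jul 30, 2184 → Jul 30, 2185: 365 days.
Jul 30, 2185 → Jul 30, 2186: 365 days.
Jul 30, 2186 → Jul 30, 2187: 365 days.
Jul 30, 2187 → Jul 30, 2188: 366 days (Feb 29, 2188 is in that span).
Jul 30, 2188 → Jul 30, 2189: 365 days.
Jul 30, 2189 → Jul 30, 2190: 365 days.
Jul 30, 2190 → Jul 30, 2191: 365 days.
Jul 30, 2191 → Jul 30, 2192: 366 days (Feb 29, 2192 is in that span).
Jul 30, 2192 → Jul 30, 2193: 365 days.
Jul 30, 2193 → Jul 30, 2194: 365 days.
Jul 30, 2194 → Jul 30, 2195: 365 days.
Jul 30, 2195 → Jul 30, 2196: 366 days (Feb 29, 2196 is in that span).
Jul 30, 2196 → Jul 30, 2197: 365 days.
Jul 30, 2197 → Jul 30, 2198: 365 days.
Jul 30, 2198 → Jul 30, 2199: 365 days.
Jul 30, 2199 → Jul 30, 2200: 365 days.
Jul 30, 2200 → Jul 30, 2201: 365 days.
Jul 30, 2201 → Jul 30, 2202: 365 days.
Jul 30, 2202 → Aug 30, 2202: 31 days (July has 31).
Aug 30, 2202 → Sep 12, 2202: 13 days.
Total: 6617 days.

6617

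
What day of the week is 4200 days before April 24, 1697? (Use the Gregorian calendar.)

Wednesday

Apr 24, 1697 is a Wednesday.
4200 mod 7 = 0, so 4200 days before a Wednesday is Wednesday − 0 = Wednesday.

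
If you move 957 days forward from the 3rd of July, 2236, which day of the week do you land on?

Friday

Jul 3, 2236 is a Sunday.
957 mod 7 = 5, so 957 days after a Sunday is Sunday + 5 = Friday.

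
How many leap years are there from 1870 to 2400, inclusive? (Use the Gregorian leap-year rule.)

129

Multiples of 4 in [1870,2400]: 133.
Of those, multiples of 100: 6 (not leap unless ÷400).
Multiples of 400: 2.
Leap years = 133 − 6 + 2 = 129.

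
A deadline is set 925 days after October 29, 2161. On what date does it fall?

+365 (one year) → Oct 29, 2162 (560 left).
+365 (one year) → Oct 29, 2163 (195 left).
Oct has 31 days: +3 → Nov 1, 2163 (192 left).
Nov has 30 days: +30 → Dec 1, 2163 (162 left).
Dec has 31 days: +31 → Jan 1, 2164 (131 left).
Jan has 31 days: +31 → Feb 1, 2164 (100 left).
Feb has 29 days: +29 → Mar 1, 2164 (71 left).
Mar has 31 days: +31 → Apr 1, 2164 (40 left).
Apr has 30 days: +30 → May 1, 2164 (10 left).
+10 → May 11, 2164.

May 11, 2164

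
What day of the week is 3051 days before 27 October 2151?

Thursday

Oct 27, 2151 is a Wednesday.
3051 mod 7 = 6, so 3051 days before a Wednesday is Wednesday − 6 = Thursday.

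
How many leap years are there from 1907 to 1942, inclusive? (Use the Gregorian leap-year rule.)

9

Multiples of 4 in [1907,1942]: 9.
Of those, multiples of 100: 0 (not leap unless ÷400).
Multiples of 400: 0.
Leap years = 9 − 0 + 0 = 9.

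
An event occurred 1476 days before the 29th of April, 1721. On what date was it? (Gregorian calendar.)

April 14, 1717

−365 (one year) → Apr 29, 1720 (1111 left).
−366 (one year; includes Feb 29, 1720) → Apr 29, 1719 (745 left).
−365 (one year) → Apr 29, 1718 (380 left).
−29 → Mar 31, 1718 (end of Mar, 31 days; 351 left).
−31 → Feb 28, 1718 (end of Feb, 28 days; 320 left).
−28 → Jan 31, 1718 (end of Jan, 31 days; 292 left).
−31 → Dec 31, 1717 (end of Dec, 31 days; 261 left).
−31 → Nov 30, 1717 (end of Nov, 30 days; 230 left).
−30 → Oct 31, 1717 (end of Oct, 31 days; 200 left).
−31 → Sep 30, 1717 (end of Sep, 30 days; 169 left).
−30 → Aug 31, 1717 (end of Aug, 31 days; 139 left).
−31 → Jul 31, 1717 (end of Jul, 31 days; 108 left).
−31 → Jun 30, 1717 (end of Jun, 30 days; 77 left).
−30 → May 31, 1717 (end of May, 31 days; 47 left).
−31 → Apr 30, 1717 (end of Apr, 30 days; 16 left).
−16 → Apr 14, 1717.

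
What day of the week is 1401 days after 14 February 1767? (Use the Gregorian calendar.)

Sunday

Feb 14, 1767 is a Saturday.
1401 mod 7 = 1, so 1401 days after a Saturday is Saturday + 1 = Sunday.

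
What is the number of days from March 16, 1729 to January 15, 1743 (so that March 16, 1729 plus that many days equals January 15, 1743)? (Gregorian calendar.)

Mar 16, 1729 → Mar 16, 1730: 365 days.
Mar 16, 1730 → Mar 16, 1731: 365 days.
Mar 16, 1731 → Mar 16, 1732: 366 days (Feb 29, 1732 is in that span).
Mar 16, 1732 → Mar 16, 1733: 365 days.
Mar 16, 1733 → Mar 16, 1734: 365 days.
Mar 16, 1734 → Mar 16, 1735: 365 days.
Mar 16, 1735 → Mar 16, 1736: 366 days (Feb 29, 1736 is in that span).
Mar 16, 1736 → Mar 16, 1737: 365 days.
Mar 16, 1737 → Mar 16, 1738: 365 days.
Mar 16, 1738 → Mar 16, 1739: 365 days.
Mar 16, 1739 → Mar 16, 1740: 366 days (Feb 29, 1740 is in that span).
Mar 16, 1740 → Mar 16, 1741: 365 days.
Mar 16, 1741 → Mar 16, 1742: 365 days.
Mar 16, 1742 → Apr 16, 1742: 31 days (March has 31).
Apr 16, 1742 → May 16, 1742: 30 days (April has 30).
May 16, 1742 → Jun 16, 1742: 31 days (May has 31).
Jun 16, 1742 → Jul 16, 1742: 30 days (June has 30).
Jul 16, 1742 → Aug 16, 1742: 31 days (July has 31).
Aug 16, 1742 → Sep 16, 1742: 31 days (August has 31).
Sep 16, 1742 → Oct 16, 1742: 30 days (September has 30).
Oct 16, 1742 → Nov 16, 1742: 31 days (October has 31).
Nov 16, 1742 → Dec 16, 1742: 30 days (November has 30).
Dec 16, 1742 → Jan 15, 1743: 30 days.
Total: 5053 days.

5053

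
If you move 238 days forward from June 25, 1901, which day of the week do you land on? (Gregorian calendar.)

Tuesday

First find the weekday of Jun 25, 1901. Doomsday rule: the anchor day for the 1900s is Wednesday. For year 01: 1÷12 = 0 r 1, and 1÷4 = 0, so 0+1+0 = 1.
Wednesday + 1 ≡ Thursday — that's 1901's doomsday.
In June the doomsday date is Jun 6.
Jun 25 is 19 days after Jun 6; 19 mod 7 = 5, so Thursday + 5 = Tuesday.
238 mod 7 = 0, so 238 days after a Tuesday is Tuesday + 0 = Tuesday.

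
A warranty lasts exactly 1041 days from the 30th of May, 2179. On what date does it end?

+366 (one year; includes Feb 29, 2180) → May 30, 2180 (675 left).
+365 (one year) → May 30, 2181 (310 left).
May has 31 days: +2 → Jun 1, 2181 (308 left).
Jun has 30 days: +30 → Jul 1, 2181 (278 left).
Jul has 31 days: +31 → Aug 1, 2181 (247 left).
Aug has 31 days: +31 → Sep 1, 2181 (216 left).
Sep has 30 days: +30 → Oct 1, 2181 (186 left).
Oct has 31 days: +31 → Nov 1, 2181 (155 left).
Nov has 30 days: +30 → Dec 1, 2181 (125 left).
Dec has 31 days: +31 → Jan 1, 2182 (94 left).
Jan has 31 days: +31 → Feb 1, 2182 (63 left).
Feb has 28 days: +28 → Mar 1, 2182 (35 left).
Mar has 31 days: +31 → Apr 1, 2182 (4 left).
+4 → Apr 5, 2182.

April 5, 2182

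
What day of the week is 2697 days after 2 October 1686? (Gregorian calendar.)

Friday

First find the weekday of Oct 2, 1686. Doomsday rule: the anchor day for the 1600s is Tuesday. For year 86: 86÷12 = 7 r 2, and 2÷4 = 0, so 7+2+0 = 9.
Tuesday + 9 ≡ Thursday — that's 1686's doomsday.
In October the doomsday date is Oct 10.
Oct 2 is 8 days before Oct 10; 8 mod 7 = 1, so Thursday − 1 = Wednesday.
2697 mod 7 = 2, so 2697 days after a Wednesday is Wednesday + 2 = Friday.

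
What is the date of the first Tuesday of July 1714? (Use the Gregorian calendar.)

July 3, 1714

July 1, 1714 is a Sunday.
The first Tuesday is therefore July 3 (2 days later).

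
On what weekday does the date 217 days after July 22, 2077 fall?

Thursday

First find the weekday of Jul 22, 2077. Doomsday rule: the anchor day for the 2000s is Tuesday. For year 77: 77÷12 = 6 r 5, and 5÷4 = 1, so 6+5+1 = 12.
Tuesday + 12 ≡ Sunday — that's 2077's doomsday.
In July the doomsday date is Jul 11.
Jul 22 is 11 days after Jul 11; 11 mod 7 = 4, so Sunday + 4 = Thursday.
217 mod 7 = 0, so 217 days after a Thursday is Thursday + 0 = Thursday.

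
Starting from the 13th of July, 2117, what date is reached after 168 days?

Jul has 31 days: +19 → Aug 1, 2117 (149 left).
Aug has 31 days: +31 → Sep 1, 2117 (118 left).
Sep has 30 days: +30 → Oct 1, 2117 (88 left).
Oct has 31 days: +31 → Nov 1, 2117 (57 left).
Nov has 30 days: +30 → Dec 1, 2117 (27 left).
+27 → Dec 28, 2117.

December 28, 2117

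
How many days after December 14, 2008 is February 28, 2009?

76

Dec 14, 2008 → Jan 14, 2009: 31 days (December has 31).
Jan 14, 2009 → Feb 14, 2009: 31 days (January has 31).
Feb 14, 2009 → Feb 28, 2009: 14 days.
Total: 76 days.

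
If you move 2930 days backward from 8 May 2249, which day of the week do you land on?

First find the weekday of May 8, 2249. Doomsday rule: the anchor day for the 2200s is Friday. For year 49: 49÷12 = 4 r 1, and 1÷4 = 0, so 4+1+0 = 5.
Friday + 5 ≡ Wednesday — that's 2249's doomsday.
In May the doomsday date is May 9.
May 8 is 1 day before May 9; 1 mod 7 = 1, so Wednesday − 1 = Tuesday.
2930 mod 7 = 4, so 2930 days before a Tuesday is Tuesday − 4 = Friday.

Friday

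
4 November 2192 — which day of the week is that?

Doomsday rule: the anchor day for the 2100s is Sunday. For year 92: 92÷12 = 7 r 8, and 8÷4 = 2, so 7+8+2 = 17.
Sunday + 17 ≡ Wednesday — that's 2192's doomsday.
In November the doomsday date is Nov 7.
Nov 4 is 3 days before Nov 7; 3 mod 7 = 3, so Wednesday − 3 = Sunday.

Sunday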